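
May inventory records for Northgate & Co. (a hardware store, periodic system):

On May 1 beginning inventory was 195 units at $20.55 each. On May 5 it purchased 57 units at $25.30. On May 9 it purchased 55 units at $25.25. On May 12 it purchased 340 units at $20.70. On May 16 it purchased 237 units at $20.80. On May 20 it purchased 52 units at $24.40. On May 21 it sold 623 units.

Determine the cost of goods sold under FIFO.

COGS = $13,379.30

May 21, 623 sold [FIFO — oldest first]: 195 @ $20.55 + 57 @ $25.30 + 55 @ $25.25 + 316 @ $20.70 = $13,379.30
Ending inventory: 24 @ $20.70 + 237 @ $20.80 + 52 @ $24.40 = $6,695.20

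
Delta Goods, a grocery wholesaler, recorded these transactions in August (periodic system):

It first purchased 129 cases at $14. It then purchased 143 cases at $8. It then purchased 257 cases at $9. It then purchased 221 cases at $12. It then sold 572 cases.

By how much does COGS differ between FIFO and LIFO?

FIFO COGS: 129 @ $14 + 143 @ $8 + 257 @ $9 + 43 @ $12 = $5,779
LIFO COGS: 221 @ $12 + 257 @ $9 + 94 @ $8 = $5,717
Difference = |$5,779 − $5,717| = $62

$62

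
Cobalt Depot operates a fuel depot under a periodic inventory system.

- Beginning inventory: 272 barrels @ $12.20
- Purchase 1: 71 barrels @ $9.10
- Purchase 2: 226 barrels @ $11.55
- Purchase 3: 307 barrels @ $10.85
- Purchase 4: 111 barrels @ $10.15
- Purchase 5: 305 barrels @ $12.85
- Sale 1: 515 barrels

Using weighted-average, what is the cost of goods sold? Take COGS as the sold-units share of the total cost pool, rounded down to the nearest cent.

Sale 1, sell 515: 515/1292 × $14,951.65 → $5,959.82
Ending inventory (cost pool remaining) = $8,991.83

COGS = $5,959.82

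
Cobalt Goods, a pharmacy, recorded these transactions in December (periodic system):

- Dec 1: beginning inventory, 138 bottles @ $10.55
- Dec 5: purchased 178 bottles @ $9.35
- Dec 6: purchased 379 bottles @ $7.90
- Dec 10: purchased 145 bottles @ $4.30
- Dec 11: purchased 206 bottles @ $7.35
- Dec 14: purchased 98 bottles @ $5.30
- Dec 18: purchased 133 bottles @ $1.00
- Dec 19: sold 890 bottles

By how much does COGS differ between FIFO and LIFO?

FIFO COGS: 138 @ $10.55 + 178 @ $9.35 + 379 @ $7.90 + 145 @ $4.30 + 50 @ $7.35 = $7,105.30
LIFO COGS: 133 @ $1.00 + 98 @ $5.30 + 206 @ $7.35 + 145 @ $4.30 + 308 @ $7.90 = $5,223.20
Difference = |$7,105.30 − $5,223.20| = $1,882.10

$1,882.10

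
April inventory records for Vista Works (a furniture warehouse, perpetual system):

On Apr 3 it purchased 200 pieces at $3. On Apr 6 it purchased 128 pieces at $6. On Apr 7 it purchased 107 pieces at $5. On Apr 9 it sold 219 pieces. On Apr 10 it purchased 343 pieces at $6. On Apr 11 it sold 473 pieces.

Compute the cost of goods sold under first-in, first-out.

Apr 9, 219 sold [FIFO — oldest first]: 200 @ $3 + 19 @ $6 = $714
Apr 11, 473 sold [FIFO — oldest first]: 109 @ $6 + 107 @ $5 + 257 @ $6 = $2,731
Total COGS = $714 + $2,731 = $3,445
Ending inventory: 86 @ $6 = $516

COGS = $3,445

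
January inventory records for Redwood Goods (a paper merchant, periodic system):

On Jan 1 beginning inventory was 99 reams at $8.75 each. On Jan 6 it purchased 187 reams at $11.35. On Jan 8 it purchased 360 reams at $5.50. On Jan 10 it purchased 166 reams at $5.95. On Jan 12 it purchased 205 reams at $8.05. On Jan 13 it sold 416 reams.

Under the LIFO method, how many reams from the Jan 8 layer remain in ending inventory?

Jan 13, 416 sold [LIFO — newest first]: 205 @ $8.05 + 166 @ $5.95 + 45 @ $5.50 = $2,885.45
Ending inventory: 99 @ $8.75 + 187 @ $11.35 + 315 @ $5.50 = $4,721.20

315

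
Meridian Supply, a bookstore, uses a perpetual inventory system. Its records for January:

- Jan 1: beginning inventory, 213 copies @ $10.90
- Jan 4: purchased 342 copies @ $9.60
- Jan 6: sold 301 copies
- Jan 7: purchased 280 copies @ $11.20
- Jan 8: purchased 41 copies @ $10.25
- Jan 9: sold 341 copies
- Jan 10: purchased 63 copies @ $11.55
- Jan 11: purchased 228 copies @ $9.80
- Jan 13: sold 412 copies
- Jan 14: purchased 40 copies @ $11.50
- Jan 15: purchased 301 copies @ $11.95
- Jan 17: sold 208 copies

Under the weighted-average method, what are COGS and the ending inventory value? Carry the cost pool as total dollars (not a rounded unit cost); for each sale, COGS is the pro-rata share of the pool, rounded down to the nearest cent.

After Jan 1: 213 on hand, pool $2,321.70 (≈ $10.9000 each)
After Jan 4: 555 on hand, pool $5,604.90 (≈ $10.0989 each)
Jan 6, sell 301: 301/555 × $5,604.90 → $3,039.77
After Jan 7: 534 on hand, pool $5,701.13 (≈ $10.6763 each)
After Jan 8: 575 on hand, pool $6,121.38 (≈ $10.6459 each)
Jan 9, sell 341: 341/575 × $6,121.38 → $3,630.24
After Jan 10: 297 on hand, pool $3,218.79 (≈ $10.8377 each)
After Jan 11: 525 on hand, pool $5,453.19 (≈ $10.3870 each)
Jan 13, sell 412: 412/525 × $5,453.19 → $4,279.45
After Jan 14: 153 on hand, pool $1,633.74 (≈ $10.6780 each)
After Jan 15: 454 on hand, pool $5,230.69 (≈ $11.5213 each)
Jan 17, sell 208: 208/454 × $5,230.69 → $2,396.43
Total COGS = $3,039.77 + $3,630.24 + $4,279.45 + $2,396.43 = $13,345.89
Ending inventory (cost pool remaining) = $2,834.26
Check: goods available $16,180.15 = COGS $13,345.89 + ending $2,834.26

COGS = $13,345.89; ending inventory = $2,834.26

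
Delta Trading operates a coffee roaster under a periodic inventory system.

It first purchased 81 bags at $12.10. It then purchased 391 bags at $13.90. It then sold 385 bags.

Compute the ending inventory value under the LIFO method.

Ending inventory = $1,063.50

Sale 1 (385) [LIFO — newest first]: 385 @ $13.90 = $5,351.50
Ending inventory: 81 @ $12.10 + 6 @ $13.90 = $1,063.50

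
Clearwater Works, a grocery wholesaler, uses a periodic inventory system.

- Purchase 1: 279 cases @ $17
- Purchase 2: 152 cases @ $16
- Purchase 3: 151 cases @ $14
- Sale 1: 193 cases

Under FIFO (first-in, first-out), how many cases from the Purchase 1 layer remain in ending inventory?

Sale 1 (193) [FIFO — oldest first]: 193 @ $17 = $3,281
Ending inventory: 86 @ $17 + 152 @ $16 + 151 @ $14 = $6,008

86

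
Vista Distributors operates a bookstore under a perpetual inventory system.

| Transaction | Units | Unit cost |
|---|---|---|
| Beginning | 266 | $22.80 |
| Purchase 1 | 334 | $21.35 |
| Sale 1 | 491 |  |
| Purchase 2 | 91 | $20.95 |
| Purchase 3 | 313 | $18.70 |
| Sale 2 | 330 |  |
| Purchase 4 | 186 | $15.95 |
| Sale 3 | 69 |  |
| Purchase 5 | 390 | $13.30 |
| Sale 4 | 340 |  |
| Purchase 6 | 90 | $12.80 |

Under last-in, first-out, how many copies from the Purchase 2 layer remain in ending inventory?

Sale 1 (491) [LIFO — newest first]: 334 @ $21.35 + 157 @ $22.80 = $10,710.50
Sale 2 (330) [LIFO — newest first]: 313 @ $18.70 + 17 @ $20.95 = $6,209.25
Sale 3 (69) [LIFO — newest first]: 69 @ $15.95 = $1,100.55
Sale 4 (340) [LIFO — newest first]: 340 @ $13.30 = $4,522.00
Total COGS = $10,710.50 + $6,209.25 + $1,100.55 + $4,522.00 = $22,542.30
Ending inventory: 109 @ $22.80 + 74 @ $20.95 + 117 @ $15.95 + 50 @ $13.30 + 90 @ $12.80 = $7,718.65

74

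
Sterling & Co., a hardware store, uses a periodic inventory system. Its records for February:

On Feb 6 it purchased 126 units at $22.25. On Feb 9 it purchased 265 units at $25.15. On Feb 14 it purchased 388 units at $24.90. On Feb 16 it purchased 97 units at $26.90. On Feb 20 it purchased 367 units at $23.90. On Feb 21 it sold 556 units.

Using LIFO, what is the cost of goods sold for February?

COGS = $13,671.40

Feb 21, 556 sold [LIFO — newest first]: 367 @ $23.90 + 97 @ $26.90 + 92 @ $24.90 = $13,671.40
Ending inventory: 126 @ $22.25 + 265 @ $25.15 + 296 @ $24.90 = $16,838.65
Check: goods available $30,510.05 = COGS $13,671.40 + ending $16,838.65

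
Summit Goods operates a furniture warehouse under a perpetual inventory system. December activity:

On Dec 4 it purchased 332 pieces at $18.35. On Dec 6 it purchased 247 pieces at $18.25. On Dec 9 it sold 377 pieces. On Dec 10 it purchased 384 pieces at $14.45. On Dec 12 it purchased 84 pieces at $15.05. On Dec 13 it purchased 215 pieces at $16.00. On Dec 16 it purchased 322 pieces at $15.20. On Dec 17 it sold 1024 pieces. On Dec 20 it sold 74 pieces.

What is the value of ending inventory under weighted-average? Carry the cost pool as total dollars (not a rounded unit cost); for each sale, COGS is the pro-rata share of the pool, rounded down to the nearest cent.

Ending inventory = $1,701.88

After Dec 4: 332 on hand, pool $6,092.20 (≈ $18.3500 each)
After Dec 6: 579 on hand, pool $10,599.95 (≈ $18.3073 each)
Dec 9, sell 377: 377/579 × $10,599.95 → $6,901.86
After Dec 10: 586 on hand, pool $9,246.89 (≈ $15.7797 each)
After Dec 12: 670 on hand, pool $10,511.09 (≈ $15.6882 each)
After Dec 13: 885 on hand, pool $13,951.09 (≈ $15.7639 each)
After Dec 16: 1207 on hand, pool $18,845.49 (≈ $15.6135 each)
Dec 17, sell 1024: 1024/1207 × $18,845.49 → $15,988.22
Dec 20, sell 74: 74/183 × $2,857.27 → $1,155.39
Total COGS = $6,901.86 + $15,988.22 + $1,155.39 = $24,045.47
Ending inventory (cost pool remaining) = $1,701.88
Check: goods available $25,747.35 = COGS $24,045.47 + ending $1,701.88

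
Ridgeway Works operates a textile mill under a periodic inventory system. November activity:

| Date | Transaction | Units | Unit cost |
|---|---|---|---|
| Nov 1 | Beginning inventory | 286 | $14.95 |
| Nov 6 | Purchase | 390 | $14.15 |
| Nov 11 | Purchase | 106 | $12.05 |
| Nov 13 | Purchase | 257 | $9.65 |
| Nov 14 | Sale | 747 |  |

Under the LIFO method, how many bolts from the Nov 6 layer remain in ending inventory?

6

Nov 14, 747 sold [LIFO — newest first]: 257 @ $9.65 + 106 @ $12.05 + 384 @ $14.15 = $9,190.95
Ending inventory: 286 @ $14.95 + 6 @ $14.15 = $4,360.60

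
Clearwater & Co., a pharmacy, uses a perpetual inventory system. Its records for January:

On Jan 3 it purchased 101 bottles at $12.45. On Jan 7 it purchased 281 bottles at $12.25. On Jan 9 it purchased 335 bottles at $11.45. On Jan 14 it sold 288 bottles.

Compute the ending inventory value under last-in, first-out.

Jan 14, 288 sold [LIFO — newest first]: 288 @ $11.45 = $3,297.60
Ending inventory: 101 @ $12.45 + 281 @ $12.25 + 47 @ $11.45 = $5,237.85
Check: goods available $8,535.45 = COGS $3,297.60 + ending $5,237.85

Ending inventory = $5,237.85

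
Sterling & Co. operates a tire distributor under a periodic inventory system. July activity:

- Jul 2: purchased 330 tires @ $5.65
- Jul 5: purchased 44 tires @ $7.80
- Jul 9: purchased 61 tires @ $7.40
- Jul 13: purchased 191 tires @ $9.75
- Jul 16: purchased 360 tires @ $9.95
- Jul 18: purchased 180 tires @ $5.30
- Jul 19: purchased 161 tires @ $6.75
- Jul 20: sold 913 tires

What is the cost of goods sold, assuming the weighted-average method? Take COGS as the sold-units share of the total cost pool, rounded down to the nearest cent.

Jul 20, sell 913: 913/1327 × $10,144.10 → $6,979.32
Ending inventory (cost pool remaining) = $3,164.78

COGS = $6,979.32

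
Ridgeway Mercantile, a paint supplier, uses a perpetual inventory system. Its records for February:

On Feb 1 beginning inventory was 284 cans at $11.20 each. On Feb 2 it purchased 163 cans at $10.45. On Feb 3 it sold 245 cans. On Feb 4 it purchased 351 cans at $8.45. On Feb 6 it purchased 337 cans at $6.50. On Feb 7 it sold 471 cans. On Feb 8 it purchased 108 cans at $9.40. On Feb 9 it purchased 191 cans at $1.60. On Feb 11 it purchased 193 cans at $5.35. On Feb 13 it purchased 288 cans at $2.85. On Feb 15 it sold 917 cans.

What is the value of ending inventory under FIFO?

Ending inventory = $803.70

Feb 3, 245 sold [FIFO — oldest first]: 245 @ $11.20 = $2,744.00
Feb 7, 471 sold [FIFO — oldest first]: 39 @ $11.20 + 163 @ $10.45 + 269 @ $8.45 = $4,413.20
Feb 15, 917 sold [FIFO — oldest first]: 82 @ $8.45 + 337 @ $6.50 + 108 @ $9.40 + 191 @ $1.60 + 193 @ $5.35 + 6 @ $2.85 = $5,253.85
Total COGS = $2,744.00 + $4,413.20 + $5,253.85 = $12,411.05
Ending inventory: 282 @ $2.85 = $803.70
Check: goods available $13,214.75 = COGS $12,411.05 + ending $803.70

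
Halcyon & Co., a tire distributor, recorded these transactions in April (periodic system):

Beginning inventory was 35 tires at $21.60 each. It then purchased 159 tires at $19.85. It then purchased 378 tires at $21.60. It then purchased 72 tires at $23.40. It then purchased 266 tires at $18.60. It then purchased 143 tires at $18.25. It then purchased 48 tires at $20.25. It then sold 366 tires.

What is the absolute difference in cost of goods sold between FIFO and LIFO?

FIFO COGS: 35 @ $21.60 + 159 @ $19.85 + 172 @ $21.60 = $7,627.35
LIFO COGS: 48 @ $20.25 + 143 @ $18.25 + 175 @ $18.60 = $6,836.75
Difference = |$7,627.35 − $6,836.75| = $790.60

$790.60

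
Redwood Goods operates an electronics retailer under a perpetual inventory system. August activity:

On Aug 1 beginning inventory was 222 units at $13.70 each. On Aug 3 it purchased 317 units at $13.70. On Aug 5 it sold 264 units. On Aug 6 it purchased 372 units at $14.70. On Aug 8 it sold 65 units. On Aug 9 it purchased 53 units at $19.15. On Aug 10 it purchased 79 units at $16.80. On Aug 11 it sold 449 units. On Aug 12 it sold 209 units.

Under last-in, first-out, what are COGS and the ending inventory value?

COGS = $14,427.65; ending inventory = $767.20

Aug 5, 264 sold [LIFO — newest first]: 264 @ $13.70 = $3,616.80
Aug 8, 65 sold [LIFO — newest first]: 65 @ $14.70 = $955.50
Aug 11, 449 sold [LIFO — newest first]: 79 @ $16.80 + 53 @ $19.15 + 307 @ $14.70 + 10 @ $13.70 = $6,992.05
Aug 12, 209 sold [LIFO — newest first]: 43 @ $13.70 + 166 @ $13.70 = $2,863.30
Total COGS = $3,616.80 + $955.50 + $6,992.05 + $2,863.30 = $14,427.65
Ending inventory: 56 @ $13.70 = $767.20
Check: goods available $15,194.85 = COGS $14,427.65 + ending $767.20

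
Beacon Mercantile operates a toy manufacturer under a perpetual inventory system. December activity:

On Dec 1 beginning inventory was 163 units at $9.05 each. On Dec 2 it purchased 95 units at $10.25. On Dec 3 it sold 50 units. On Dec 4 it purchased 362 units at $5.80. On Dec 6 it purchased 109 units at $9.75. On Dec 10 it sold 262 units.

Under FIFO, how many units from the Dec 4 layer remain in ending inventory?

Dec 3, 50 sold [FIFO — oldest first]: 50 @ $9.05 = $452.50
Dec 10, 262 sold [FIFO — oldest first]: 113 @ $9.05 + 95 @ $10.25 + 54 @ $5.80 = $2,309.60
Total COGS = $452.50 + $2,309.60 = $2,762.10
Ending inventory: 308 @ $5.80 + 109 @ $9.75 = $2,849.15

308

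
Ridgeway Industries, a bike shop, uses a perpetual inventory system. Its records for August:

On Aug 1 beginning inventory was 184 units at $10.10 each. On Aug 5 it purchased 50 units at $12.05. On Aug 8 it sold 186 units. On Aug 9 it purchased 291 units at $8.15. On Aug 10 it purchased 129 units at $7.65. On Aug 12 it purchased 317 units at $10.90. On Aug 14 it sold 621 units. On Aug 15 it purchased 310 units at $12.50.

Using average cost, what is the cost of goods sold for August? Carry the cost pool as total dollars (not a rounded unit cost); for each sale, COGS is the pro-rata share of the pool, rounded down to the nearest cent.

COGS = $7,745.71

After Aug 1: 184 on hand, pool $1,858.40 (≈ $10.1000 each)
After Aug 5: 234 on hand, pool $2,460.90 (≈ $10.5167 each)
Aug 8, sell 186: 186/234 × $2,460.90 → $1,956.10
After Aug 9: 339 on hand, pool $2,876.45 (≈ $8.4851 each)
After Aug 10: 468 on hand, pool $3,863.30 (≈ $8.2549 each)
After Aug 12: 785 on hand, pool $7,318.60 (≈ $9.3231 each)
Aug 14, sell 621: 621/785 × $7,318.60 → $5,789.61
After Aug 15: 474 on hand, pool $5,403.99 (≈ $11.4008 each)
Total COGS = $1,956.10 + $5,789.61 = $7,745.71
Ending inventory (cost pool remaining) = $5,403.99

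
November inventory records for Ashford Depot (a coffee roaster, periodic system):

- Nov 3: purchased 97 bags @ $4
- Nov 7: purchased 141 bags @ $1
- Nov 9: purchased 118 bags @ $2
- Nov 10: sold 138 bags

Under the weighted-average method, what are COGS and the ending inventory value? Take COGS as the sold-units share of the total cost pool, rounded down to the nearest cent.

Nov 10, sell 138: 138/356 × $765.00 → $296.54
Ending inventory (cost pool remaining) = $468.46

COGS = $296.54; ending inventory = $468.46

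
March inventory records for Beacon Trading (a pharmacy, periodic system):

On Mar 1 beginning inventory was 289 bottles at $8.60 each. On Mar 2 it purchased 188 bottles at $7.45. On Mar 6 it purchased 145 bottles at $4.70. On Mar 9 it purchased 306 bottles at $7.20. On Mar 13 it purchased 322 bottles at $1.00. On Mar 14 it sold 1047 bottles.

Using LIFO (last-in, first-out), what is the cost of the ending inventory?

Ending inventory = $1,745.80

Mar 14, 1047 sold [LIFO — newest first]: 322 @ $1.00 + 306 @ $7.20 + 145 @ $4.70 + 188 @ $7.45 + 86 @ $8.60 = $5,346.90
Ending inventory: 203 @ $8.60 = $1,745.80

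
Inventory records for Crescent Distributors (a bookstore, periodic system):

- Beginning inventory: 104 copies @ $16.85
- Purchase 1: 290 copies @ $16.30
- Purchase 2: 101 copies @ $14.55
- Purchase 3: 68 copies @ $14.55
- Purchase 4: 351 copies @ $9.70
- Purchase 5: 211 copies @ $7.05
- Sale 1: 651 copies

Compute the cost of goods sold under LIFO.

Sale 1 (651) [LIFO — newest first]: 211 @ $7.05 + 351 @ $9.70 + 68 @ $14.55 + 21 @ $14.55 = $6,187.20
Ending inventory: 104 @ $16.85 + 290 @ $16.30 + 80 @ $14.55 = $7,643.40

COGS = $6,187.20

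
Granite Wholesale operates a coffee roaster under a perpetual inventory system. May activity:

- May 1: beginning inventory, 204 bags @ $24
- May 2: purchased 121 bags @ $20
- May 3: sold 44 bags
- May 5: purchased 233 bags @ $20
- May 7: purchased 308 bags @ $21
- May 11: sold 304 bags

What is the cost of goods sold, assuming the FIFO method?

COGS = $7,776

May 3, 44 sold [FIFO — oldest first]: 44 @ $24 = $1,056
May 11, 304 sold [FIFO — oldest first]: 160 @ $24 + 121 @ $20 + 23 @ $20 = $6,720
Total COGS = $1,056 + $6,720 = $7,776
Ending inventory: 210 @ $20 + 308 @ $21 = $10,668
Check: goods available $18,444 = COGS $7,776 + ending $10,668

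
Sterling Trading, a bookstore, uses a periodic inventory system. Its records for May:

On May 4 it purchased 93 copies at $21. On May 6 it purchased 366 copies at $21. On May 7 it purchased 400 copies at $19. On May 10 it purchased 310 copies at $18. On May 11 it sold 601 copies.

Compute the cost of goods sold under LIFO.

May 11, 601 sold [LIFO — newest first]: 310 @ $18 + 291 @ $19 = $11,109
Ending inventory: 93 @ $21 + 366 @ $21 + 109 @ $19 = $11,710

COGS = $11,109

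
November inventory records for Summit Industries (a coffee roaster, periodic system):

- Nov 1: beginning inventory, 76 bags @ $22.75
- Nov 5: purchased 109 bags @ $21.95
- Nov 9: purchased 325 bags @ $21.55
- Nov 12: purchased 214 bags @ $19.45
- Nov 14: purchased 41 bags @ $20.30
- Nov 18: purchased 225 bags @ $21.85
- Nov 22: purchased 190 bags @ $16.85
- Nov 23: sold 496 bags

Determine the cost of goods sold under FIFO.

Nov 23, 496 sold [FIFO — oldest first]: 76 @ $22.75 + 109 @ $21.95 + 311 @ $21.55 = $10,823.60
Ending inventory: 14 @ $21.55 + 214 @ $19.45 + 41 @ $20.30 + 225 @ $21.85 + 190 @ $16.85 = $13,414.05

COGS = $10,823.60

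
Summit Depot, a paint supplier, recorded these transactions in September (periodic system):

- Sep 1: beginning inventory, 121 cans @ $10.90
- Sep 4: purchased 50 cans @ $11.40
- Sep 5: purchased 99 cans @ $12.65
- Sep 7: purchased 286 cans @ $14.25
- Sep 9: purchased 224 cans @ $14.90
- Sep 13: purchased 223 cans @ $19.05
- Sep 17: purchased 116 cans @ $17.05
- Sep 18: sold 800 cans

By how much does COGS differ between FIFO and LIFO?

FIFO COGS: 121 @ $10.90 + 50 @ $11.40 + 99 @ $12.65 + 286 @ $14.25 + 224 @ $14.90 + 20 @ $19.05 = $10,935.35
LIFO COGS: 116 @ $17.05 + 223 @ $19.05 + 224 @ $14.90 + 237 @ $14.25 = $12,940.80
Difference = |$10,935.35 − $12,940.80| = $2,005.45

$2,005.45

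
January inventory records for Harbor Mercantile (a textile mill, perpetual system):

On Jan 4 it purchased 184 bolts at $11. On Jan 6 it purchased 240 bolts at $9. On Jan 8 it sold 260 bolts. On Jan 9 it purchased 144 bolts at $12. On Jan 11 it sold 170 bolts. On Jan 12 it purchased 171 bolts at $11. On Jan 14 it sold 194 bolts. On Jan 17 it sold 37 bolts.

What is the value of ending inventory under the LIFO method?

Jan 8, 260 sold [LIFO — newest first]: 240 @ $9 + 20 @ $11 = $2,380
Jan 11, 170 sold [LIFO — newest first]: 144 @ $12 + 26 @ $11 = $2,014
Jan 14, 194 sold [LIFO — newest first]: 171 @ $11 + 23 @ $11 = $2,134
Jan 17, 37 sold [LIFO — newest first]: 37 @ $11 = $407
Total COGS = $2,380 + $2,014 + $2,134 + $407 = $6,935
Ending inventory: 78 @ $11 = $858

Ending inventory = $858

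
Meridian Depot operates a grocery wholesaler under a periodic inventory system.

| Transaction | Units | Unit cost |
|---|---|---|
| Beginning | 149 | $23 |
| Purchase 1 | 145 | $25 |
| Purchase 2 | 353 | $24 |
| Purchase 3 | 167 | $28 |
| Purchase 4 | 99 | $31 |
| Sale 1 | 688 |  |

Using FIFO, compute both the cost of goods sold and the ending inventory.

Sale 1 (688) [FIFO — oldest first]: 149 @ $23 + 145 @ $25 + 353 @ $24 + 41 @ $28 = $16,672
Ending inventory: 126 @ $28 + 99 @ $31 = $6,597
Check: goods available $23,269 = COGS $16,672 + ending $6,597

COGS = $16,672; ending inventory = $6,597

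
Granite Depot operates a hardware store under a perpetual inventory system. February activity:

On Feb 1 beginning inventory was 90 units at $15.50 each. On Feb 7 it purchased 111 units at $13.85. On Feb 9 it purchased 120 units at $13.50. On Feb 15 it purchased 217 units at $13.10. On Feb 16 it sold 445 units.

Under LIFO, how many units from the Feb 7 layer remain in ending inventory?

Feb 16, 445 sold [LIFO — newest first]: 217 @ $13.10 + 120 @ $13.50 + 108 @ $13.85 = $5,958.50
Ending inventory: 90 @ $15.50 + 3 @ $13.85 = $1,436.55

3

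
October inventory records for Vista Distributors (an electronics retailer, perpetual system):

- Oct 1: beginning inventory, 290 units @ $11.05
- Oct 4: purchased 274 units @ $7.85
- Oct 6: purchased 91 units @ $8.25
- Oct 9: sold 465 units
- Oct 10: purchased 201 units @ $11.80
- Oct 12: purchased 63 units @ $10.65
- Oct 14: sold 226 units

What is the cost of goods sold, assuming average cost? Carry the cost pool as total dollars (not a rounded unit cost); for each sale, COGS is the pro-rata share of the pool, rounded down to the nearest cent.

After Oct 1: 290 on hand, pool $3,204.50 (≈ $11.0500 each)
After Oct 4: 564 on hand, pool $5,355.40 (≈ $9.4954 each)
After Oct 6: 655 on hand, pool $6,106.15 (≈ $9.3224 each)
Oct 9, sell 465: 465/655 × $6,106.15 → $4,334.90
After Oct 10: 391 on hand, pool $4,143.05 (≈ $10.5960 each)
After Oct 12: 454 on hand, pool $4,814.00 (≈ $10.6035 each)
Oct 14, sell 226: 226/454 × $4,814.00 → $2,396.39
Total COGS = $4,334.90 + $2,396.39 = $6,731.29
Ending inventory (cost pool remaining) = $2,417.61

COGS = $6,731.29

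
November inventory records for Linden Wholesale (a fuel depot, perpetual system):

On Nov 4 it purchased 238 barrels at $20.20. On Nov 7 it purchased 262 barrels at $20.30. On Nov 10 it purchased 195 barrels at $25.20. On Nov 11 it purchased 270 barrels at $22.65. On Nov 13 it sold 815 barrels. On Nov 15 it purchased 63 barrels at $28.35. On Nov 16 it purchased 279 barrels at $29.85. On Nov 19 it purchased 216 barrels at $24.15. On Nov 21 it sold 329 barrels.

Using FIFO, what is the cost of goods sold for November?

Nov 13, 815 sold [FIFO — oldest first]: 238 @ $20.20 + 262 @ $20.30 + 195 @ $25.20 + 120 @ $22.65 = $17,758.20
Nov 21, 329 sold [FIFO — oldest first]: 150 @ $22.65 + 63 @ $28.35 + 116 @ $29.85 = $8,646.15
Total COGS = $17,758.20 + $8,646.15 = $26,404.35
Ending inventory: 163 @ $29.85 + 216 @ $24.15 = $10,081.95

COGS = $26,404.35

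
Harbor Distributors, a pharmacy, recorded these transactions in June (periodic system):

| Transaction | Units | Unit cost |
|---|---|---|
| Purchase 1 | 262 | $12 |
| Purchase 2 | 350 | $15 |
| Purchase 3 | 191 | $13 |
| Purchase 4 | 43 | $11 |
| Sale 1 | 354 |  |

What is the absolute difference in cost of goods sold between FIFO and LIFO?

$232

FIFO COGS: 262 @ $12 + 92 @ $15 = $4,524
LIFO COGS: 43 @ $11 + 191 @ $13 + 120 @ $15 = $4,756
Difference = |$4,524 − $4,756| = $232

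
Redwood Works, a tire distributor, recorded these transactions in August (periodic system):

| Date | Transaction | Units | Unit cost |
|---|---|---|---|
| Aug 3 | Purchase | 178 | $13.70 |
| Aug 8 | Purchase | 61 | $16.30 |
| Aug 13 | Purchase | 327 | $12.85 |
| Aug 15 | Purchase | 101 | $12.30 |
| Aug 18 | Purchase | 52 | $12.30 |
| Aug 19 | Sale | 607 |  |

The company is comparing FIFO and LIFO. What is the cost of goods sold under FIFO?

FIFO COGS: 178 @ $13.70 + 61 @ $16.30 + 327 @ $12.85 + 41 @ $12.30 = $8,139.15
LIFO COGS: 52 @ $12.30 + 101 @ $12.30 + 327 @ $12.85 + 61 @ $16.30 + 66 @ $13.70 = $7,982.35

COGS = $8,139.15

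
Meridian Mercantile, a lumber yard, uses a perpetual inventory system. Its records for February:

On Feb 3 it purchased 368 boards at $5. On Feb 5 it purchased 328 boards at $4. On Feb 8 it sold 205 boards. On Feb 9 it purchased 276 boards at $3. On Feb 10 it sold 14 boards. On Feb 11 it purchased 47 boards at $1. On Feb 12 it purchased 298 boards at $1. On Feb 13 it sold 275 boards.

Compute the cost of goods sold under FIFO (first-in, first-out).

Feb 8, 205 sold [FIFO — oldest first]: 205 @ $5 = $1,025
Feb 10, 14 sold [FIFO — oldest first]: 14 @ $5 = $70
Feb 13, 275 sold [FIFO — oldest first]: 149 @ $5 + 126 @ $4 = $1,249
Total COGS = $1,025 + $70 + $1,249 = $2,344
Ending inventory: 202 @ $4 + 276 @ $3 + 47 @ $1 + 298 @ $1 = $1,981
Check: goods available $4,325 = COGS $2,344 + ending $1,981

COGS = $2,344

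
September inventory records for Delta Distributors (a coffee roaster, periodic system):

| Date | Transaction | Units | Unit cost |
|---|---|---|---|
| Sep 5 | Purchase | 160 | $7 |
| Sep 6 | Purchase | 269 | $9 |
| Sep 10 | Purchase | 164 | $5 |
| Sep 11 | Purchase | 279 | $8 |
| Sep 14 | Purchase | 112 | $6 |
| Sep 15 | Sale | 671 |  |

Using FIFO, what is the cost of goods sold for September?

Sep 15, 671 sold [FIFO — oldest first]: 160 @ $7 + 269 @ $9 + 164 @ $5 + 78 @ $8 = $4,985
Ending inventory: 201 @ $8 + 112 @ $6 = $2,280
Check: goods available $7,265 = COGS $4,985 + ending $2,280

COGS = $4,985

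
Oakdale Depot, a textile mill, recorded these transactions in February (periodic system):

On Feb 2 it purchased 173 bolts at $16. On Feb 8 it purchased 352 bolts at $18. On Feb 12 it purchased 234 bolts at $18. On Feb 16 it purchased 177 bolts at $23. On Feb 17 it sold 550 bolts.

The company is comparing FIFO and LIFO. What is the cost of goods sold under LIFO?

FIFO COGS: 173 @ $16 + 352 @ $18 + 25 @ $18 = $9,554
LIFO COGS: 177 @ $23 + 234 @ $18 + 139 @ $18 = $10,785

COGS = $10,785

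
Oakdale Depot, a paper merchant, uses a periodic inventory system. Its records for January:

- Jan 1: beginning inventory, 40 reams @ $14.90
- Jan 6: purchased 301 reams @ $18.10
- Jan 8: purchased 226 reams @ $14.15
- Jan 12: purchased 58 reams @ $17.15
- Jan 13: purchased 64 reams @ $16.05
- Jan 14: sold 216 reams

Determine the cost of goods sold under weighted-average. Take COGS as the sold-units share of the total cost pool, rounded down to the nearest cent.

Jan 14, sell 216: 216/689 × $11,263.90 → $3,531.20
Ending inventory (cost pool remaining) = $7,732.70

COGS = $3,531.20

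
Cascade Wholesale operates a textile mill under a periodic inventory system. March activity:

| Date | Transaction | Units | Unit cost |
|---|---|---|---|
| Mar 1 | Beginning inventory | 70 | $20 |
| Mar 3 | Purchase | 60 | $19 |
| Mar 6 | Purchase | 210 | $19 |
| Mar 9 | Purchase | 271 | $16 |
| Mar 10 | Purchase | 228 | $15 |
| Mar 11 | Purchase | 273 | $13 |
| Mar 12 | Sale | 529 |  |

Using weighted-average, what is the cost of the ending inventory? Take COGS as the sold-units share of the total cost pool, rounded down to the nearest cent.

Ending inventory = $9,350.55

Mar 12, sell 529: 529/1112 × $17,835.00 → $8,484.45
Ending inventory (cost pool remaining) = $9,350.55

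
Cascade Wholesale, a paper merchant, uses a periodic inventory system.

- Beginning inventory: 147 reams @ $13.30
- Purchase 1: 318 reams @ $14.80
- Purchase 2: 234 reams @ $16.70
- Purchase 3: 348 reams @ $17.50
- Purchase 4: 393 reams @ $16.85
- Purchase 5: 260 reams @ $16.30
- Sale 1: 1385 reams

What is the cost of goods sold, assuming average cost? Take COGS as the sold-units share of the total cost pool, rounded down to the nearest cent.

COGS = $22,420.17

Sale 1, sell 1385: 1385/1700 × $27,519.35 → $22,420.17
Ending inventory (cost pool remaining) = $5,099.18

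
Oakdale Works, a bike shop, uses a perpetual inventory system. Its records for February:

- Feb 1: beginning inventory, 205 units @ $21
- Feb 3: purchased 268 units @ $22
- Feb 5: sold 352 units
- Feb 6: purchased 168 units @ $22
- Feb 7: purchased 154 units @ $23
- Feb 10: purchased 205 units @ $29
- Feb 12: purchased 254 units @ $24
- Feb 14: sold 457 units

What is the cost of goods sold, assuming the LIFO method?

COGS = $19,643

Feb 5, 352 sold [LIFO — newest first]: 268 @ $22 + 84 @ $21 = $7,660
Feb 14, 457 sold [LIFO — newest first]: 254 @ $24 + 203 @ $29 = $11,983
Total COGS = $7,660 + $11,983 = $19,643
Ending inventory: 121 @ $21 + 168 @ $22 + 154 @ $23 + 2 @ $29 = $9,837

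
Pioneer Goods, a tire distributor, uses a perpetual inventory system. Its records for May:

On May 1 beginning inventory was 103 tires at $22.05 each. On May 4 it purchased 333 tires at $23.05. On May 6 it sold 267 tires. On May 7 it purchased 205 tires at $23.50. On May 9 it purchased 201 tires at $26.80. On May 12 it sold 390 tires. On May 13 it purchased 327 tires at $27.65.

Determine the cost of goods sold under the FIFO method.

May 6, 267 sold [FIFO — oldest first]: 103 @ $22.05 + 164 @ $23.05 = $6,051.35
May 12, 390 sold [FIFO — oldest first]: 169 @ $23.05 + 205 @ $23.50 + 16 @ $26.80 = $9,141.75
Total COGS = $6,051.35 + $9,141.75 = $15,193.10
Ending inventory: 185 @ $26.80 + 327 @ $27.65 = $13,999.55
Check: goods available $29,192.65 = COGS $15,193.10 + ending $13,999.55

COGS = $15,193.10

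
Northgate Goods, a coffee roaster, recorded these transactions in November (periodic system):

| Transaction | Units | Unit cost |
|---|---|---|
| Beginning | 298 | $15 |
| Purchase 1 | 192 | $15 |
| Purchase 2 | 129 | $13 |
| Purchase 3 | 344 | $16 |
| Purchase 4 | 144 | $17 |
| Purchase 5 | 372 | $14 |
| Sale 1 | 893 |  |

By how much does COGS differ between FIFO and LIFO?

FIFO COGS: 298 @ $15 + 192 @ $15 + 129 @ $13 + 274 @ $16 = $13,411
LIFO COGS: 372 @ $14 + 144 @ $17 + 344 @ $16 + 33 @ $13 = $13,589
Difference = |$13,411 − $13,589| = $178

$178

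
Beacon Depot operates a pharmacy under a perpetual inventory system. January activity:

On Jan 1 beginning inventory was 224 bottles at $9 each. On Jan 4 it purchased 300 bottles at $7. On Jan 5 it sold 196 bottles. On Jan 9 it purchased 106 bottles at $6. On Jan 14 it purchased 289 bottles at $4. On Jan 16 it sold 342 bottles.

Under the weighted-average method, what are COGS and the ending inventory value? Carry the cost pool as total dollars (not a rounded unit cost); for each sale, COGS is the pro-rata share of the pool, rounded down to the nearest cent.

COGS = $3,605.96; ending inventory = $2,302.04

After Jan 1: 224 on hand, pool $2,016.00 (≈ $9.0000 each)
After Jan 4: 524 on hand, pool $4,116.00 (≈ $7.8550 each)
Jan 5, sell 196: 196/524 × $4,116.00 → $1,539.57
After Jan 9: 434 on hand, pool $3,212.43 (≈ $7.4019 each)
After Jan 14: 723 on hand, pool $4,368.43 (≈ $6.0421 each)
Jan 16, sell 342: 342/723 × $4,368.43 → $2,066.39
Total COGS = $1,539.57 + $2,066.39 = $3,605.96
Ending inventory (cost pool remaining) = $2,302.04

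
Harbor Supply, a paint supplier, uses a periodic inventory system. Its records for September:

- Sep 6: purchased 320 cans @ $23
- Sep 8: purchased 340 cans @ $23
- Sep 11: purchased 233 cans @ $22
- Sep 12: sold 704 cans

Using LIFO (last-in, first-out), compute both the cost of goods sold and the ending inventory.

COGS = $15,959; ending inventory = $4,347

Sep 12, 704 sold [LIFO — newest first]: 233 @ $22 + 340 @ $23 + 131 @ $23 = $15,959
Ending inventory: 189 @ $23 = $4,347
Check: goods available $20,306 = COGS $15,959 + ending $4,347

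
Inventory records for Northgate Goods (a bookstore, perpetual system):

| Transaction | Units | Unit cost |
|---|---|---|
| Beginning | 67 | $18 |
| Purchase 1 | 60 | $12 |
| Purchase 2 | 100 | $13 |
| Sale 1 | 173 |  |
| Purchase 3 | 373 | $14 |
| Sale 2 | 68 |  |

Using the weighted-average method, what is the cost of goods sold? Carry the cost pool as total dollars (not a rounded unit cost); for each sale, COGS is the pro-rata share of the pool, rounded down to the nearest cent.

COGS = $3,412.39

After Beginning: 67 on hand, pool $1,206.00 (≈ $18.0000 each)
After Purchase 1: 127 on hand, pool $1,926.00 (≈ $15.1654 each)
After Purchase 2: 227 on hand, pool $3,226.00 (≈ $14.2115 each)
Sale 1, sell 173: 173/227 × $3,226.00 → $2,458.58
After Purchase 3: 427 on hand, pool $5,989.42 (≈ $14.0267 each)
Sale 2, sell 68: 68/427 × $5,989.42 → $953.81
Total COGS = $2,458.58 + $953.81 = $3,412.39
Ending inventory (cost pool remaining) = $5,035.61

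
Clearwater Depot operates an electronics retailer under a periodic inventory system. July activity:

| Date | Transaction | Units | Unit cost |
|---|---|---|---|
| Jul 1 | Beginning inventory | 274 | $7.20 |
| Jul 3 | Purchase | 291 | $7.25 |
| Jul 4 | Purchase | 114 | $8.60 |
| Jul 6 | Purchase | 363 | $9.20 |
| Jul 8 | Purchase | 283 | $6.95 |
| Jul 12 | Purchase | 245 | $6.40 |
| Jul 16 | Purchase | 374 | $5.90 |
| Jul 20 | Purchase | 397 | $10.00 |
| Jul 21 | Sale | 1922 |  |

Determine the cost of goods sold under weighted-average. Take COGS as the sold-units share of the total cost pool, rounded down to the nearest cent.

COGS = $14,871.89

Jul 21, sell 1922: 1922/2341 × $18,114.00 → $14,871.89
Ending inventory (cost pool remaining) = $3,242.11
Check: goods available $18,114.00 = COGS $14,871.89 + ending $3,242.11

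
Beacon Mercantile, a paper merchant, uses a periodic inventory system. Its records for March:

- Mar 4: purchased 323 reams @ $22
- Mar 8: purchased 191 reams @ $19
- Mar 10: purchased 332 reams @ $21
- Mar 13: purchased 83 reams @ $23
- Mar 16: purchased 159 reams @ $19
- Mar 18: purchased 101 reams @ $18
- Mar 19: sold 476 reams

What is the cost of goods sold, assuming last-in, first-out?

COGS = $9,541

Mar 19, 476 sold [LIFO — newest first]: 101 @ $18 + 159 @ $19 + 83 @ $23 + 133 @ $21 = $9,541
Ending inventory: 323 @ $22 + 191 @ $19 + 199 @ $21 = $14,914
Check: goods available $24,455 = COGS $9,541 + ending $14,914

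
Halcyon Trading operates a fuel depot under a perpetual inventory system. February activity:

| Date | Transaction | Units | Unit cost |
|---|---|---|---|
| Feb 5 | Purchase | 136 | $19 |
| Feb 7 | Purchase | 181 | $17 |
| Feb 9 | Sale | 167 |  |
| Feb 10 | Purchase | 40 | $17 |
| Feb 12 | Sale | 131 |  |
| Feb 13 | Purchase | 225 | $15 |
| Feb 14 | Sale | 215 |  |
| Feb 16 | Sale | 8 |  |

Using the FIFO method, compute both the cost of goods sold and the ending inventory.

Feb 9, 167 sold [FIFO — oldest first]: 136 @ $19 + 31 @ $17 = $3,111
Feb 12, 131 sold [FIFO — oldest first]: 131 @ $17 = $2,227
Feb 14, 215 sold [FIFO — oldest first]: 19 @ $17 + 40 @ $17 + 156 @ $15 = $3,343
Feb 16, 8 sold [FIFO — oldest first]: 8 @ $15 = $120
Total COGS = $3,111 + $2,227 + $3,343 + $120 = $8,801
Ending inventory: 61 @ $15 = $915
Check: goods available $9,716 = COGS $8,801 + ending $915

COGS = $8,801; ending inventory = $915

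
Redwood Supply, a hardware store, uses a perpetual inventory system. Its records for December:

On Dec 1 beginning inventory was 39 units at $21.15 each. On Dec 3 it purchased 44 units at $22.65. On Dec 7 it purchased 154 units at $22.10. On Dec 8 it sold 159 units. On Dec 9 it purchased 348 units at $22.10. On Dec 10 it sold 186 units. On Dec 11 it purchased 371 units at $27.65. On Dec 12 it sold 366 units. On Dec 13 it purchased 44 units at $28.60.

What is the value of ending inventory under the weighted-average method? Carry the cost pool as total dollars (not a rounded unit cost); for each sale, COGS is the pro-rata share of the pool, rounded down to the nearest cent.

Ending inventory = $7,497.60

After Dec 1: 39 on hand, pool $824.85 (≈ $21.1500 each)
After Dec 3: 83 on hand, pool $1,821.45 (≈ $21.9452 each)
After Dec 7: 237 on hand, pool $5,224.85 (≈ $22.0458 each)
Dec 8, sell 159: 159/237 × $5,224.85 → $3,505.27
After Dec 9: 426 on hand, pool $9,410.38 (≈ $22.0901 each)
Dec 10, sell 186: 186/426 × $9,410.38 → $4,108.75
After Dec 11: 611 on hand, pool $15,559.78 (≈ $25.4661 each)
Dec 12, sell 366: 366/611 × $15,559.78 → $9,320.58
After Dec 13: 289 on hand, pool $7,497.60 (≈ $25.9433 each)
Total COGS = $3,505.27 + $4,108.75 + $9,320.58 = $16,934.60
Ending inventory (cost pool remaining) = $7,497.60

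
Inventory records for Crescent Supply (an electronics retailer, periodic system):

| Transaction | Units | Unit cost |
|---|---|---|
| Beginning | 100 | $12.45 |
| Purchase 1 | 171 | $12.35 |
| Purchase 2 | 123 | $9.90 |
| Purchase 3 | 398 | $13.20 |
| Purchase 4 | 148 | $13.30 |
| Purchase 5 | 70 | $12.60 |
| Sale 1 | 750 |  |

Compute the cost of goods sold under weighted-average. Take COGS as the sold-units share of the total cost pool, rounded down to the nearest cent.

COGS = $9,414.76

Sale 1, sell 750: 750/1010 × $12,678.55 → $9,414.76
Ending inventory (cost pool remaining) = $3,263.79
Check: goods available $12,678.55 = COGS $9,414.76 + ending $3,263.79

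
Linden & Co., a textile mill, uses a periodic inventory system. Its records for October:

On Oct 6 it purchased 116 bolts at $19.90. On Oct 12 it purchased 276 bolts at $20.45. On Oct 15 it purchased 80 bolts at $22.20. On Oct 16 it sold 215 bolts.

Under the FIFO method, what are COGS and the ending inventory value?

COGS = $4,332.95; ending inventory = $5,395.65

Oct 16, 215 sold [FIFO — oldest first]: 116 @ $19.90 + 99 @ $20.45 = $4,332.95
Ending inventory: 177 @ $20.45 + 80 @ $22.20 = $5,395.65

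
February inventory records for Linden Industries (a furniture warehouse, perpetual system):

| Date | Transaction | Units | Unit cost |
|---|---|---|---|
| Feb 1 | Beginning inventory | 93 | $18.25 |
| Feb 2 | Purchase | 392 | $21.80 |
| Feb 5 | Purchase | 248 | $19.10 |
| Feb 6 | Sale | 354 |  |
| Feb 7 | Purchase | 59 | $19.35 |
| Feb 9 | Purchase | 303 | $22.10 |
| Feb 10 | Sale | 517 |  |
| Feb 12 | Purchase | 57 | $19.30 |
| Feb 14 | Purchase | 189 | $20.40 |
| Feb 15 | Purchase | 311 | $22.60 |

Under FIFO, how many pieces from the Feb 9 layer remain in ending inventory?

224

Feb 6, 354 sold [FIFO — oldest first]: 93 @ $18.25 + 261 @ $21.80 = $7,387.05
Feb 10, 517 sold [FIFO — oldest first]: 131 @ $21.80 + 248 @ $19.10 + 59 @ $19.35 + 79 @ $22.10 = $10,480.15
Total COGS = $7,387.05 + $10,480.15 = $17,867.20
Ending inventory: 224 @ $22.10 + 57 @ $19.30 + 189 @ $20.40 + 311 @ $22.60 = $16,934.70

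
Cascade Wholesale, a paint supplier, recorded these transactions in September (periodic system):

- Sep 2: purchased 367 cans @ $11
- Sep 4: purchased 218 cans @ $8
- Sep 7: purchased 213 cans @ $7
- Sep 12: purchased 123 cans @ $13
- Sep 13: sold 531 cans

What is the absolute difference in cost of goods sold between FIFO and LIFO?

FIFO COGS: 367 @ $11 + 164 @ $8 = $5,349
LIFO COGS: 123 @ $13 + 213 @ $7 + 195 @ $8 = $4,650
Difference = |$5,349 − $4,650| = $699

$699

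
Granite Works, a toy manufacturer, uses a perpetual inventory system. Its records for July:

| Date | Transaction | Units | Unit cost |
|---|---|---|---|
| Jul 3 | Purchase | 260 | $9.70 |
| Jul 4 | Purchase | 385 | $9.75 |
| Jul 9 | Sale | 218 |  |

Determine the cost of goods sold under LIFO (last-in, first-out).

COGS = $2,125.50

Jul 9, 218 sold [LIFO — newest first]: 218 @ $9.75 = $2,125.50
Ending inventory: 260 @ $9.70 + 167 @ $9.75 = $4,150.25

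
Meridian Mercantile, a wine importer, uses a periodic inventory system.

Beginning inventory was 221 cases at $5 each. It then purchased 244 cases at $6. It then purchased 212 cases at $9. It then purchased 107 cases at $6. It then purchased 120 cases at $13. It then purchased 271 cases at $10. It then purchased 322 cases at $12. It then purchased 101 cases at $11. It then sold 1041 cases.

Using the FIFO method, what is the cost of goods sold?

COGS = $8,049

Sale 1 (1041) [FIFO — oldest first]: 221 @ $5 + 244 @ $6 + 212 @ $9 + 107 @ $6 + 120 @ $13 + 137 @ $10 = $8,049
Ending inventory: 134 @ $10 + 322 @ $12 + 101 @ $11 = $6,315
Check: goods available $14,364 = COGS $8,049 + ending $6,315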